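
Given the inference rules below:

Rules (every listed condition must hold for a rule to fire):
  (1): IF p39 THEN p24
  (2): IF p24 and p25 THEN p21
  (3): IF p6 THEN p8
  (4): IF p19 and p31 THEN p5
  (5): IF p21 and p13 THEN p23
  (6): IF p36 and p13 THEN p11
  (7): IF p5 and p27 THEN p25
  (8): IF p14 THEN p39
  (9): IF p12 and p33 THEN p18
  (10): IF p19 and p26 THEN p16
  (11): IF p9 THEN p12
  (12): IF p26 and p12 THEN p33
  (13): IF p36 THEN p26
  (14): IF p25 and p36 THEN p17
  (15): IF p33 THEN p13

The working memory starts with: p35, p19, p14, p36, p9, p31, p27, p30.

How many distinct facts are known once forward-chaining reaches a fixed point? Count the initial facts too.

Round 1: (4) [IF p19 and p31 THEN p5]; (8) [IF p14 THEN p39]; (11) [IF p9 THEN p12]; (13) [IF p36 THEN p26]. New: p5, p39, p12, p26.
Round 2: (1) [IF p39 THEN p24]; (7) [IF p5 and p27 THEN p25]; (10) [IF p19 and p26 THEN p16]; (12) [IF p26 and p12 THEN p33]. New: p24, p25, p16, p33.
Round 3: (2) [IF p24 and p25 THEN p21]; (9) [IF p12 and p33 THEN p18]; (14) [IF p25 and p36 THEN p17]; (15) [IF p33 THEN p13]. New: p21, p18, p17, p13.
Round 4: (5) [IF p21 and p13 THEN p23]; (6) [IF p36 and p13 THEN p11]. New: p23, p11.
Closure: {p11, p12, p13, p14, p16, p17, p18, p19, p21, p23, p24, p25, p26, p27, p30, p31, p33, p35, p36, p39, p5, p9} — 22 facts.

22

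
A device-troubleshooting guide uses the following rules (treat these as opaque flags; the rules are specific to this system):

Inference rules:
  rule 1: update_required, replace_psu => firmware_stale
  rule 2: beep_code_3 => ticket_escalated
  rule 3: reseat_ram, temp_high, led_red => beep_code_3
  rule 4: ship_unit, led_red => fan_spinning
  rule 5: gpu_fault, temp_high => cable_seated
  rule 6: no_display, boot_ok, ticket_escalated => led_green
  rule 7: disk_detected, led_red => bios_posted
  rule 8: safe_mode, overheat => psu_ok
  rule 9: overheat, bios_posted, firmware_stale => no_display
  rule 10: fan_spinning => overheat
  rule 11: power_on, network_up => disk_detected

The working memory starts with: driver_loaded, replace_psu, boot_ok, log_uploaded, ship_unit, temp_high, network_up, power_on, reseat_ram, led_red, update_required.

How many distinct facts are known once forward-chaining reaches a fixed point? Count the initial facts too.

Round 1: rule 1 [update_required, replace_psu => firmware_stale]; rule 3 [reseat_ram, temp_high, led_red => beep_code_3]; rule 4 [ship_unit, led_red => fan_spinning]; rule 11 [power_on, network_up => disk_detected]. New: firmware_stale, beep_code_3, fan_spinning, disk_detected.
Round 2: rule 2 [beep_code_3 => ticket_escalated]; rule 7 [disk_detected, led_red => bios_posted]; rule 10 [fan_spinning => overheat]. New: ticket_escalated, bios_posted, overheat.
Round 3: rule 9 [overheat, bios_posted, firmware_stale => no_display]. New: no_display.
Round 4: rule 6 [no_display, boot_ok, ticket_escalated => led_green]. New: led_green.
Closure: {beep_code_3, bios_posted, boot_ok, disk_detected, driver_loaded, fan_spinning, firmware_stale, led_green, led_red, log_uploaded, network_up, no_display, overheat, power_on, replace_psu, reseat_ram, ship_unit, temp_high, ticket_escalated, update_required} — 20 facts.

20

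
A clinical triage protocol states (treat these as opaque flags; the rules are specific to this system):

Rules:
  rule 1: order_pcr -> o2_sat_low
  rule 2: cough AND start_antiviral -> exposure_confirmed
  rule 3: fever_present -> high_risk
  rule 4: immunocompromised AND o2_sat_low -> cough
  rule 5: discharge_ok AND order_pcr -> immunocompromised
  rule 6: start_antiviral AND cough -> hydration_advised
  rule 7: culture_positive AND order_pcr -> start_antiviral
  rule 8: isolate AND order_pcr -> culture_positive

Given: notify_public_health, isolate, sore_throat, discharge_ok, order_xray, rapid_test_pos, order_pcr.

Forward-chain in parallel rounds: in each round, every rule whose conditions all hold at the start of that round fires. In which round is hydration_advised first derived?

3

Round 1: rule 1 [order_pcr -> o2_sat_low]; rule 5 [discharge_ok AND order_pcr -> immunocompromised]; rule 8 [isolate AND order_pcr -> culture_positive]. Adds o2_sat_low, immunocompromised, culture_positive.
Round 2: rule 4 [immunocompromised AND o2_sat_low -> cough]; rule 7 [culture_positive AND order_pcr -> start_antiviral]. Adds cough, start_antiviral.
Round 3: rule 2 [cough AND start_antiviral -> exposure_confirmed]; rule 6 [start_antiviral AND cough -> hydration_advised]. Adds exposure_confirmed, hydration_advised.
hydration_advised first appears in round 3.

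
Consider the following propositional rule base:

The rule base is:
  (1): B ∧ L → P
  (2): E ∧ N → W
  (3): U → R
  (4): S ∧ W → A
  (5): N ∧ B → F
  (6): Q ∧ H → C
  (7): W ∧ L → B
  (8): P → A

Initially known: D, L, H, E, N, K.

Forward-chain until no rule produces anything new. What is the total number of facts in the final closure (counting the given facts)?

11

[1] (2) [E ∧ N → W]. ⇒ new: W.
[2] (7) [W ∧ L → B]. ⇒ new: B.
[3] (1) [B ∧ L → P]; (5) [N ∧ B → F]. ⇒ new: P, F.
[4] (8) [P → A]. ⇒ new: A.
Closure: {A, B, D, E, F, H, K, L, N, P, W} — 11 facts.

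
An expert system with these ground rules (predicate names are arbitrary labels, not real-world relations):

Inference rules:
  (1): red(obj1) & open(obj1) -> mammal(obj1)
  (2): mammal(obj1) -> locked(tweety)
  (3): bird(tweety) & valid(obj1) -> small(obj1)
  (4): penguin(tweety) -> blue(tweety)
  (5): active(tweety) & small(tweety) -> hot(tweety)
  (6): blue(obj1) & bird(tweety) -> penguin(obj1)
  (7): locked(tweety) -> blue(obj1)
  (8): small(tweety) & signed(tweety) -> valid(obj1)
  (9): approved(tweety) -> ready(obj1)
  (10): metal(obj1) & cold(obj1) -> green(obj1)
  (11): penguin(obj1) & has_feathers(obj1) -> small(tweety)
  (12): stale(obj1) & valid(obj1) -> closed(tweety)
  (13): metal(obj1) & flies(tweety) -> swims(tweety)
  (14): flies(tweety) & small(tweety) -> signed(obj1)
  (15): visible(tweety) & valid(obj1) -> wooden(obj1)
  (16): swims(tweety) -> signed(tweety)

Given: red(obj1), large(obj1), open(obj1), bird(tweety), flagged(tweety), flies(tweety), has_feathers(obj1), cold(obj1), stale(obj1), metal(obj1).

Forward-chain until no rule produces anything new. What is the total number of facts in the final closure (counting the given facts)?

Round 1 — (1), (10), (13), derive mammal(obj1), green(obj1), swims(tweety).
Round 2 — (2), (16), derive locked(tweety), signed(tweety).
Round 3 — (7), derive blue(obj1).
Round 4 — (6), derive penguin(obj1).
Round 5 — (11), derive small(tweety).
Round 6 — (8), (14), derive valid(obj1), signed(obj1).
Round 7 — (3), (12), derive small(obj1), closed(tweety).
Closure: {bird(tweety), blue(obj1), closed(tweety), cold(obj1), flagged(tweety), flies(tweety), green(obj1), has_feathers(obj1), large(obj1), locked(tweety), mammal(obj1), metal(obj1), open(obj1), penguin(obj1), red(obj1), signed(obj1), signed(tweety), small(obj1), small(tweety), stale(obj1), swims(tweety), valid(obj1)} — 22 facts.

22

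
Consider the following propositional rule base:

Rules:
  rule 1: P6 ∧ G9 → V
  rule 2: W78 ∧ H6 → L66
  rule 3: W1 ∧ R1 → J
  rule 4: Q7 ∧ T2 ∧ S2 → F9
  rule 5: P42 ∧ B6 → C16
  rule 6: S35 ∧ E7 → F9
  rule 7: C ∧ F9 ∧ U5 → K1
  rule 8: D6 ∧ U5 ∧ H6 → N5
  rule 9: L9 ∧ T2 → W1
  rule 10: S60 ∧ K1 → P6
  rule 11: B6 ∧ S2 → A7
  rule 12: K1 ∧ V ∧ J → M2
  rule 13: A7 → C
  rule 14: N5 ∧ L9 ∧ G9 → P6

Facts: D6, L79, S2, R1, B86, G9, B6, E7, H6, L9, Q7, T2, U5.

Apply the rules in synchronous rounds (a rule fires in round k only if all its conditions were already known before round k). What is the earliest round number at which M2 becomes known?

4

[1] rule 4 [Q7 ∧ T2 ∧ S2 → F9]; rule 8 [D6 ∧ U5 ∧ H6 → N5]; rule 9 [L9 ∧ T2 → W1]; rule 11 [B6 ∧ S2 → A7]. ⇒ new: F9, N5, W1, A7.
[2] rule 3 [W1 ∧ R1 → J]; rule 13 [A7 → C]; rule 14 [N5 ∧ L9 ∧ G9 → P6]. ⇒ new: J, C, P6.
[3] rule 1 [P6 ∧ G9 → V]; rule 7 [C ∧ F9 ∧ U5 → K1]. ⇒ new: V, K1.
[4] rule 12 [K1 ∧ V ∧ J → M2]. ⇒ new: M2.
M2 first appears in round 4.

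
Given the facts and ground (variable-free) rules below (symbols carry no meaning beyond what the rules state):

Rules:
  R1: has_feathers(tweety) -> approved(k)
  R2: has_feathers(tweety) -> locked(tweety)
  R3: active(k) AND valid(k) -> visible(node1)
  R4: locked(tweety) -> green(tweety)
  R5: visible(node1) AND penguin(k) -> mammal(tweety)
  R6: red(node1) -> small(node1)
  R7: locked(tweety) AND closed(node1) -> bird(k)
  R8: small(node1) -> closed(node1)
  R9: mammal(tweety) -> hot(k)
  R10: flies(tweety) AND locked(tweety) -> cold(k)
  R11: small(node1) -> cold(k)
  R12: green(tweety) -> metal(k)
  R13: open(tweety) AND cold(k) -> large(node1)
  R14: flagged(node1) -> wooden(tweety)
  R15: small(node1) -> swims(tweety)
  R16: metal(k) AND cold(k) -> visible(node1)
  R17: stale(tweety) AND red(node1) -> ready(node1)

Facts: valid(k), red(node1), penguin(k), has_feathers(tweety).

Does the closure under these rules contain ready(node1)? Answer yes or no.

no

[1] R1 [has_feathers(tweety) -> approved(k)]; R2 [has_feathers(tweety) -> locked(tweety)]; R6 [red(node1) -> small(node1)]. ⇒ new: approved(k), locked(tweety), small(node1).
[2] R4 [locked(tweety) -> green(tweety)]; R8 [small(node1) -> closed(node1)]; R11 [small(node1) -> cold(k)]; R15 [small(node1) -> swims(tweety)]. ⇒ new: green(tweety), closed(node1), cold(k), swims(tweety).
[3] R7 [locked(tweety) AND closed(node1) -> bird(k)]; R12 [green(tweety) -> metal(k)]. ⇒ new: bird(k), metal(k).
[4] R16 [metal(k) AND cold(k) -> visible(node1)]. ⇒ new: visible(node1).
[5] R5 [visible(node1) AND penguin(k) -> mammal(tweety)]. ⇒ new: mammal(tweety).
[6] R9 [mammal(tweety) -> hot(k)]. ⇒ new: hot(k).
Fixed point reached. ready(node1) is concluded only by R17; R17 needs stale(tweety) (never derived).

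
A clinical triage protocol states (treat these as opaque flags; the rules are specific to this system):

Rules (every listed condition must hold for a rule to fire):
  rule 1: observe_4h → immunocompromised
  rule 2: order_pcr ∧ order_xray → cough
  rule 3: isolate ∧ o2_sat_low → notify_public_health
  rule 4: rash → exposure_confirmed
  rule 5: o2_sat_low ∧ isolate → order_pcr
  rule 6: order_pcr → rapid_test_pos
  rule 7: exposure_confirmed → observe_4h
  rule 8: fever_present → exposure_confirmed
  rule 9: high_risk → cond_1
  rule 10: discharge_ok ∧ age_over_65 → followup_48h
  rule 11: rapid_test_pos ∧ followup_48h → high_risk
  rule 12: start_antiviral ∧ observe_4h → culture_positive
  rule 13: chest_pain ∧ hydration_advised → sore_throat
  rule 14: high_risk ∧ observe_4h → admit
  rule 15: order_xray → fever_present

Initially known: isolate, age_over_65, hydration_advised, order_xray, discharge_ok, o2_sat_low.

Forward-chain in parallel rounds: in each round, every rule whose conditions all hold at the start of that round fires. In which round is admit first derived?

4

Round 1: rule 3 [isolate ∧ o2_sat_low → notify_public_health]; rule 5 [o2_sat_low ∧ isolate → order_pcr]; rule 10 [discharge_ok ∧ age_over_65 → followup_48h]; rule 15 [order_xray → fever_present]. New: notify_public_health, order_pcr, followup_48h, fever_present.
Round 2: rule 2 [order_pcr ∧ order_xray → cough]; rule 6 [order_pcr → rapid_test_pos]; rule 8 [fever_present → exposure_confirmed]. New: cough, rapid_test_pos, exposure_confirmed.
Round 3: rule 7 [exposure_confirmed → observe_4h]; rule 11 [rapid_test_pos ∧ followup_48h → high_risk]. New: observe_4h, high_risk.
Round 4: rule 1 [observe_4h → immunocompromised]; rule 9 [high_risk → cond_1]; rule 14 [high_risk ∧ observe_4h → admit]. New: immunocompromised, cond_1, admit.
admit first appears in round 4.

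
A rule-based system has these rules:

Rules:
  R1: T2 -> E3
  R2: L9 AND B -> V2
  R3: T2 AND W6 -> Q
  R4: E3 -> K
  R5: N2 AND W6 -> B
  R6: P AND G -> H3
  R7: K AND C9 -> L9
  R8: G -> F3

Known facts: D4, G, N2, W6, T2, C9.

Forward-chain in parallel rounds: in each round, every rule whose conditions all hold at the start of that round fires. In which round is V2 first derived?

Round 1 — R1, R3, R5, R8, derive E3, Q, B, F3.
Round 2 — R4, derive K.
Round 3 — R7, derive L9.
Round 4 — R2, derive V2.
V2 first appears in round 4.

4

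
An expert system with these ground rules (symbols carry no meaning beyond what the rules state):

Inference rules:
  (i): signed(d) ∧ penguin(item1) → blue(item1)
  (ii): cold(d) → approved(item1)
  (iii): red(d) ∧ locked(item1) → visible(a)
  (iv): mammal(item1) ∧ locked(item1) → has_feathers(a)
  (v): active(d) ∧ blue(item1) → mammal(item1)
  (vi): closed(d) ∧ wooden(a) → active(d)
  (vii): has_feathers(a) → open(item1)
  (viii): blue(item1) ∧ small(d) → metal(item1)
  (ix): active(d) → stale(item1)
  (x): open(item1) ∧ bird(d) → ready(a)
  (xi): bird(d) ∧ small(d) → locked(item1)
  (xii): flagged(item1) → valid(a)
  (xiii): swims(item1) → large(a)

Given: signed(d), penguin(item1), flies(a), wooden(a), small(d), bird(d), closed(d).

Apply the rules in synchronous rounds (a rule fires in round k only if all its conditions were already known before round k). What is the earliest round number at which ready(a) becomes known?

[1] (i) [signed(d) ∧ penguin(item1) → blue(item1)]; (vi) [closed(d) ∧ wooden(a) → active(d)]; (xi) [bird(d) ∧ small(d) → locked(item1)]. ⇒ new: blue(item1), active(d), locked(item1).
[2] (v) [active(d) ∧ blue(item1) → mammal(item1)]; (viii) [blue(item1) ∧ small(d) → metal(item1)]; (ix) [active(d) → stale(item1)]. ⇒ new: mammal(item1), metal(item1), stale(item1).
[3] (iv) [mammal(item1) ∧ locked(item1) → has_feathers(a)]. ⇒ new: has_feathers(a).
[4] (vii) [has_feathers(a) → open(item1)]. ⇒ new: open(item1).
[5] (x) [open(item1) ∧ bird(d) → ready(a)]. ⇒ new: ready(a).
ready(a) first appears in round 5.

5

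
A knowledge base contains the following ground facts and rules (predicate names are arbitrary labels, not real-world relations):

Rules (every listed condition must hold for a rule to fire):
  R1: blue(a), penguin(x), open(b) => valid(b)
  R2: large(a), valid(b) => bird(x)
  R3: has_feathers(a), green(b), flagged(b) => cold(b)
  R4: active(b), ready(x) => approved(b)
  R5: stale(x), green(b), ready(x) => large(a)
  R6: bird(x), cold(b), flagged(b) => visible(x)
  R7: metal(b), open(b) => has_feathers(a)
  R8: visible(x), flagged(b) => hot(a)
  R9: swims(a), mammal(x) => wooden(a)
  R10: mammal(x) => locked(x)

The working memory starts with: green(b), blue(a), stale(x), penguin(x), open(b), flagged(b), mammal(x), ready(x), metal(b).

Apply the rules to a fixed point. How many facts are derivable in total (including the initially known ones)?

Round 1 — R1, R5, R7, R10, derive valid(b), large(a), has_feathers(a), locked(x).
Round 2 — R2, R3, derive bird(x), cold(b).
Round 3 — R6, derive visible(x).
Round 4 — R8, derive hot(a).
Closure: {bird(x), blue(a), cold(b), flagged(b), green(b), has_feathers(a), hot(a), large(a), locked(x), mammal(x), metal(b), open(b), penguin(x), ready(x), stale(x), valid(b), visible(x)} — 17 facts.

17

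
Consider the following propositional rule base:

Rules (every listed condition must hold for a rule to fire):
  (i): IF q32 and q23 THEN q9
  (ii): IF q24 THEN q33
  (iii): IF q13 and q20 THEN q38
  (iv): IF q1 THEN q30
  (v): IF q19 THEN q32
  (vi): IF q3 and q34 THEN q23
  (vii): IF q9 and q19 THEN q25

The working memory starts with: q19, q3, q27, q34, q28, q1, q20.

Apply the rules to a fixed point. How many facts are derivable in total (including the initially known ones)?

12

[1] (iv) [IF q1 THEN q30]; (v) [IF q19 THEN q32]; (vi) [IF q3 and q34 THEN q23]. ⇒ new: q30, q32, q23.
[2] (i) [IF q32 and q23 THEN q9]. ⇒ new: q9.
[3] (vii) [IF q9 and q19 THEN q25]. ⇒ new: q25.
Closure: {q1, q19, q20, q23, q25, q27, q28, q3, q30, q32, q34, q9} — 12 facts.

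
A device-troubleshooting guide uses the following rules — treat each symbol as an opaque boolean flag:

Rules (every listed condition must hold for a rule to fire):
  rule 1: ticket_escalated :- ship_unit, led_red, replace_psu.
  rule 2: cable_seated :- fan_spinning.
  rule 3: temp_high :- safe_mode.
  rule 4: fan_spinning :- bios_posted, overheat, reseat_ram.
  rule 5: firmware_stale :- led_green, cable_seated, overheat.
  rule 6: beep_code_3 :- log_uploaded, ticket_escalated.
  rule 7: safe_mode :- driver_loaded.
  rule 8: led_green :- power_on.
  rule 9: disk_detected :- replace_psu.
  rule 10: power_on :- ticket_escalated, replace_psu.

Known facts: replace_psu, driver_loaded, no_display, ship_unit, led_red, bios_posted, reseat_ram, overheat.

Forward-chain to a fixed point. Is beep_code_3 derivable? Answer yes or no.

Round 1: rule 1 [ticket_escalated :- ship_unit, led_red, replace_psu.]; rule 4 [fan_spinning :- bios_posted, overheat, reseat_ram.]; rule 7 [safe_mode :- driver_loaded.]; rule 9 [disk_detected :- replace_psu.]. Adds ticket_escalated, fan_spinning, safe_mode, disk_detected.
Round 2: rule 2 [cable_seated :- fan_spinning.]; rule 3 [temp_high :- safe_mode.]; rule 10 [power_on :- ticket_escalated, replace_psu.]. Adds cable_seated, temp_high, power_on.
Round 3: rule 8 [led_green :- power_on.]. Adds led_green.
Round 4: rule 5 [firmware_stale :- led_green, cable_seated, overheat.]. Adds firmware_stale.
Fixed point reached. beep_code_3 is concluded only by rule 6; rule 6 needs log_uploaded (never derived).

no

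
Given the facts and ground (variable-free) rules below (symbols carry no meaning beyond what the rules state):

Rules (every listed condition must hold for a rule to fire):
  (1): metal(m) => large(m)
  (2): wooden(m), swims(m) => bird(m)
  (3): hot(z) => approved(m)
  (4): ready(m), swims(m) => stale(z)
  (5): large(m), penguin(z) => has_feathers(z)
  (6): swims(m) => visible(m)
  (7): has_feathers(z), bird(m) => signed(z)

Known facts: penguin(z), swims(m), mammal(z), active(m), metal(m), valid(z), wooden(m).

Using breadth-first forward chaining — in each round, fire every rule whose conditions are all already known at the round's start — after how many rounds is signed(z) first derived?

Round 1: (1) [metal(m) => large(m)]; (2) [wooden(m), swims(m) => bird(m)]; (6) [swims(m) => visible(m)]. Adds large(m), bird(m), visible(m).
Round 2: (5) [large(m), penguin(z) => has_feathers(z)]. Adds has_feathers(z).
Round 3: (7) [has_feathers(z), bird(m) => signed(z)]. Adds signed(z).
signed(z) first appears in round 3.

3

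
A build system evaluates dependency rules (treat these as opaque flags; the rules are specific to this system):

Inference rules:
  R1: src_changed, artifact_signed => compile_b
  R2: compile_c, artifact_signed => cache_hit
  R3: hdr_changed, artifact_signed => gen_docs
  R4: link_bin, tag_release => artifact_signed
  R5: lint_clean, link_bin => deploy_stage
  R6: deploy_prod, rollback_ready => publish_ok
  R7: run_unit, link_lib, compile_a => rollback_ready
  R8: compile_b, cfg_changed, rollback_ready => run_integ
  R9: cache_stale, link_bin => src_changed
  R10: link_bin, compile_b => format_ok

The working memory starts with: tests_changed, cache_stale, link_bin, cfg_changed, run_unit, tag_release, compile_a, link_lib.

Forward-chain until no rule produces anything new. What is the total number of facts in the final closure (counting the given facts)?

14

Round 1 fires R4, R7, R9, giving artifact_signed, rollback_ready, src_changed.
Round 2 fires R1, giving compile_b.
Round 3 fires R8, R10, giving run_integ, format_ok.
Closure: {artifact_signed, cache_stale, cfg_changed, compile_a, compile_b, format_ok, link_bin, link_lib, rollback_ready, run_integ, run_unit, src_changed, tag_release, tests_changed} — 14 facts.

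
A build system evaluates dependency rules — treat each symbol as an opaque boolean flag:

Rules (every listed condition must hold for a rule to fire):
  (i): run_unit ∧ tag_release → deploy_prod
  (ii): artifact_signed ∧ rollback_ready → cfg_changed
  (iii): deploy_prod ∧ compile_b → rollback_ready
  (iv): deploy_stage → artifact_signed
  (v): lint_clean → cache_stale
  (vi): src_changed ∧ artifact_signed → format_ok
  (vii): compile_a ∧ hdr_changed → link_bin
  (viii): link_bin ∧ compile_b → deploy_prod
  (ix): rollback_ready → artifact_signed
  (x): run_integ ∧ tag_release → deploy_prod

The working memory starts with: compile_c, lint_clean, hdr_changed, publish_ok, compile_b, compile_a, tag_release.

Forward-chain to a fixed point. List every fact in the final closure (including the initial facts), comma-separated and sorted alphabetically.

Round 1: (v) [lint_clean → cache_stale]; (vii) [compile_a ∧ hdr_changed → link_bin]. New: cache_stale, link_bin.
Round 2: (viii) [link_bin ∧ compile_b → deploy_prod]. New: deploy_prod.
Round 3: (iii) [deploy_prod ∧ compile_b → rollback_ready]. New: rollback_ready.
Round 4: (ix) [rollback_ready → artifact_signed]. New: artifact_signed.
Round 5: (ii) [artifact_signed ∧ rollback_ready → cfg_changed]. New: cfg_changed.

artifact_signed, cache_stale, cfg_changed, compile_a, compile_b, compile_c, deploy_prod, hdr_changed, link_bin, lint_clean, publish_ok, rollback_ready, tag_release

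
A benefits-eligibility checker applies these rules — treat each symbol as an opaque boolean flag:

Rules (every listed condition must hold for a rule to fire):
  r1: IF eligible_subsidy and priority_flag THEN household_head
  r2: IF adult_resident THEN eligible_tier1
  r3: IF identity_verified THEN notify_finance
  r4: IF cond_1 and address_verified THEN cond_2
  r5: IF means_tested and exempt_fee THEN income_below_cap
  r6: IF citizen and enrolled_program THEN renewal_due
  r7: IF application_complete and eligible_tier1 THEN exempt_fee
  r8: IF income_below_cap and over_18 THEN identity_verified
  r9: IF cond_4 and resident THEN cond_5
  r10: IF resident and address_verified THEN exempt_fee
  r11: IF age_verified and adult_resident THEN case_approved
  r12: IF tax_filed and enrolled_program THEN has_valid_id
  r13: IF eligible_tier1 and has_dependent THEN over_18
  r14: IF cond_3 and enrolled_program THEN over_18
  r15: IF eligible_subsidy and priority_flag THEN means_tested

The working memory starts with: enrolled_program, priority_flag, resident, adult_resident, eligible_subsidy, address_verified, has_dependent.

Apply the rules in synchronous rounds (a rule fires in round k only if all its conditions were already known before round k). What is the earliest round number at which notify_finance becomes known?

[1] r1 [IF eligible_subsidy and priority_flag THEN household_head]; r2 [IF adult_resident THEN eligible_tier1]; r10 [IF resident and address_verified THEN exempt_fee]; r15 [IF eligible_subsidy and priority_flag THEN means_tested]. ⇒ new: household_head, eligible_tier1, exempt_fee, means_tested.
[2] r5 [IF means_tested and exempt_fee THEN income_below_cap]; r13 [IF eligible_tier1 and has_dependent THEN over_18]. ⇒ new: income_below_cap, over_18.
[3] r8 [IF income_below_cap and over_18 THEN identity_verified]. ⇒ new: identity_verified.
[4] r3 [IF identity_verified THEN notify_finance]. ⇒ new: notify_finance.
notify_finance first appears in round 4.

4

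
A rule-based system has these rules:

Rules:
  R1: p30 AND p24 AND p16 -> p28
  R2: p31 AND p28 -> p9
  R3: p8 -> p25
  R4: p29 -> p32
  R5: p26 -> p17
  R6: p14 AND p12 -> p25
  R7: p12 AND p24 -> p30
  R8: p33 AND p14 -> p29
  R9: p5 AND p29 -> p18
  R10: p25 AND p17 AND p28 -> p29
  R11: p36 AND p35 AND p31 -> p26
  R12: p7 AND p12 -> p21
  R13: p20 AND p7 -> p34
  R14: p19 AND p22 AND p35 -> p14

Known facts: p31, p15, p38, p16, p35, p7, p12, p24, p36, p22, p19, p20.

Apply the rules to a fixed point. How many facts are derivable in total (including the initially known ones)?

Round 1 — R7, R11, R12, R13, R14, derive p30, p26, p21, p34, p14.
Round 2 — R1, R5, R6, derive p28, p17, p25.
Round 3 — R2, R10, derive p9, p29.
Round 4 — R4, derive p32.
Closure: {p12, p14, p15, p16, p17, p19, p20, p21, p22, p24, p25, p26, p28, p29, p30, p31, p32, p34, p35, p36, p38, p7, p9} — 23 facts.

23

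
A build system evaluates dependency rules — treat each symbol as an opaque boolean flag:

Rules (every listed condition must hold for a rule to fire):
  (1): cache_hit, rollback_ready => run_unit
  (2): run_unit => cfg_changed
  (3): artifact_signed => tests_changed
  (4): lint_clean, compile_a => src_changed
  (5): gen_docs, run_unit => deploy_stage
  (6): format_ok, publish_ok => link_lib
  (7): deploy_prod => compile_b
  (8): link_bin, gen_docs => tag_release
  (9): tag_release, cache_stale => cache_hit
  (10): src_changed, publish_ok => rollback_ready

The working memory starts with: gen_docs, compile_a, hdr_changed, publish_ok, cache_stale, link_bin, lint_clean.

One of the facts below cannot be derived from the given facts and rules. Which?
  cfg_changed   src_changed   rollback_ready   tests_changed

tests_changed

Round 1: (4) [lint_clean, compile_a => src_changed]; (8) [link_bin, gen_docs => tag_release]. New: src_changed, tag_release.
Round 2: (9) [tag_release, cache_stale => cache_hit]; (10) [src_changed, publish_ok => rollback_ready]. New: cache_hit, rollback_ready.
Round 3: (1) [cache_hit, rollback_ready => run_unit]. New: run_unit.
Round 4: (2) [run_unit => cfg_changed]; (5) [gen_docs, run_unit => deploy_stage]. New: cfg_changed, deploy_stage.
Derived: cfg_changed (round 4), src_changed (round 1), rollback_ready (round 2). tests_changed never appears in any round.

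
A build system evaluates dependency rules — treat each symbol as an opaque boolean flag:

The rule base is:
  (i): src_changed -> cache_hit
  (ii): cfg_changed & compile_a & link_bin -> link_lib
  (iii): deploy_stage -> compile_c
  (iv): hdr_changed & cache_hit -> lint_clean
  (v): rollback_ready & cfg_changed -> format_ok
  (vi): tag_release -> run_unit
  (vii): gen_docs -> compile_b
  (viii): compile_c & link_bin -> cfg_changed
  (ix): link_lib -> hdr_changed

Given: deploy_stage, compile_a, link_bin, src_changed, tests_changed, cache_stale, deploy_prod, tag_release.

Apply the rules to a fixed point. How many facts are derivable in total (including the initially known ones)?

Round 1 — (i), (iii), (vi), derive cache_hit, compile_c, run_unit.
Round 2 — (viii), derive cfg_changed.
Round 3 — (ii), derive link_lib.
Round 4 — (ix), derive hdr_changed.
Round 5 — (iv), derive lint_clean.
Closure: {cache_hit, cache_stale, cfg_changed, compile_a, compile_c, deploy_prod, deploy_stage, hdr_changed, link_bin, link_lib, lint_clean, run_unit, src_changed, tag_release, tests_changed} — 15 facts.

15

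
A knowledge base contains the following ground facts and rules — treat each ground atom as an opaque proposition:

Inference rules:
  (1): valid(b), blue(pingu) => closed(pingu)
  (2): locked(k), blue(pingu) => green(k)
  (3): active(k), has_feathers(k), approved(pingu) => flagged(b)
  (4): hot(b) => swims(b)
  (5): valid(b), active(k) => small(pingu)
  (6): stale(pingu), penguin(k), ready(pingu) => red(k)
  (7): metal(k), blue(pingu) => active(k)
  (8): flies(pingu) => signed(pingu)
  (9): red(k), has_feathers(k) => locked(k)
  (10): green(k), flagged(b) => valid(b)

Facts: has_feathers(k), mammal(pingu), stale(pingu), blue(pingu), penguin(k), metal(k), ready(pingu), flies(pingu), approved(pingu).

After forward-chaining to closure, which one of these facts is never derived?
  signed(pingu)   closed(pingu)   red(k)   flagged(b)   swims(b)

Round 1 — (6), (7), (8), derive red(k), active(k), signed(pingu).
Round 2 — (3), (9), derive flagged(b), locked(k).
Round 3 — (2), derive green(k).
Round 4 — (10), derive valid(b).
Round 5 — (1), (5), derive closed(pingu), small(pingu).
Derived: red(k) (round 1), signed(pingu) (round 1), closed(pingu) (round 5), flagged(b) (round 2). swims(b) never appears in any round.

swims(b)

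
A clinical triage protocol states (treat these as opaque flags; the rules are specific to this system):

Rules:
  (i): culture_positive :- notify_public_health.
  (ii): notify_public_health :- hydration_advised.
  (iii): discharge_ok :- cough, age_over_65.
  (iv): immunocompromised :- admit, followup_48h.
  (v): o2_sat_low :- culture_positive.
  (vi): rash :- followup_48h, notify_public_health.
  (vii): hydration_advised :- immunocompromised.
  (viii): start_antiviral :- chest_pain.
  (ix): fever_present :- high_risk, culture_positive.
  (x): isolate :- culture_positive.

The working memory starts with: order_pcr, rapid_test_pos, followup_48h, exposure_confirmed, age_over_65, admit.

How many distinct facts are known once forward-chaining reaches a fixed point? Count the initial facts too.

13

Round 1: (iv) [immunocompromised :- admit, followup_48h.]. Adds immunocompromised.
Round 2: (vii) [hydration_advised :- immunocompromised.]. Adds hydration_advised.
Round 3: (ii) [notify_public_health :- hydration_advised.]. Adds notify_public_health.
Round 4: (i) [culture_positive :- notify_public_health.]; (vi) [rash :- followup_48h, notify_public_health.]. Adds culture_positive, rash.
Round 5: (v) [o2_sat_low :- culture_positive.]; (x) [isolate :- culture_positive.]. Adds o2_sat_low, isolate.
Closure: {admit, age_over_65, culture_positive, exposure_confirmed, followup_48h, hydration_advised, immunocompromised, isolate, notify_public_health, o2_sat_low, order_pcr, rapid_test_pos, rash} — 13 facts.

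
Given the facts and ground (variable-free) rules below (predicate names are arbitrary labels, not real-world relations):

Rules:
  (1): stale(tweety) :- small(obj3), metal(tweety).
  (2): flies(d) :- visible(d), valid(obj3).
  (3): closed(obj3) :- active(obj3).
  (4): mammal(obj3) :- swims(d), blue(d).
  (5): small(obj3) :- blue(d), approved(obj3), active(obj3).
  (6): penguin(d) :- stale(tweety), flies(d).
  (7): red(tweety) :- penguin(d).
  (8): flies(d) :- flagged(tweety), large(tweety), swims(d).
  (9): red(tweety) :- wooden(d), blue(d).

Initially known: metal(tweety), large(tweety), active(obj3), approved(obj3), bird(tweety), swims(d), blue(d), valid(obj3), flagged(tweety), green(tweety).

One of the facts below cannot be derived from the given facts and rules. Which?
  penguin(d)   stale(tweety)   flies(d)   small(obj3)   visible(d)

Round 1 fires (3), (4), (5), (8), giving closed(obj3), mammal(obj3), small(obj3), flies(d).
Round 2 fires (1), giving stale(tweety).
Round 3 fires (6), giving penguin(d).
Round 4 fires (7), giving red(tweety).
Derived: flies(d) (round 1), stale(tweety) (round 2), small(obj3) (round 1), penguin(d) (round 3). visible(d) never appears in any round.

visible(d)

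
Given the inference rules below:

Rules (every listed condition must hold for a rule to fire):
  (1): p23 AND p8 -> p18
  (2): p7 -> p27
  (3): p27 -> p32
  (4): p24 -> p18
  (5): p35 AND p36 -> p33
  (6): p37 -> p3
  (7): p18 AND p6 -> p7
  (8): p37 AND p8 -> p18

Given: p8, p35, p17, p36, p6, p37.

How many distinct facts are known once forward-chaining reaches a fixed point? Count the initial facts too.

12

Round 1: (5) [p35 AND p36 -> p33]; (6) [p37 -> p3]; (8) [p37 AND p8 -> p18]. Adds p33, p3, p18.
Round 2: (7) [p18 AND p6 -> p7]. Adds p7.
Round 3: (2) [p7 -> p27]. Adds p27.
Round 4: (3) [p27 -> p32]. Adds p32.
Closure: {p17, p18, p27, p3, p32, p33, p35, p36, p37, p6, p7, p8} — 12 facts.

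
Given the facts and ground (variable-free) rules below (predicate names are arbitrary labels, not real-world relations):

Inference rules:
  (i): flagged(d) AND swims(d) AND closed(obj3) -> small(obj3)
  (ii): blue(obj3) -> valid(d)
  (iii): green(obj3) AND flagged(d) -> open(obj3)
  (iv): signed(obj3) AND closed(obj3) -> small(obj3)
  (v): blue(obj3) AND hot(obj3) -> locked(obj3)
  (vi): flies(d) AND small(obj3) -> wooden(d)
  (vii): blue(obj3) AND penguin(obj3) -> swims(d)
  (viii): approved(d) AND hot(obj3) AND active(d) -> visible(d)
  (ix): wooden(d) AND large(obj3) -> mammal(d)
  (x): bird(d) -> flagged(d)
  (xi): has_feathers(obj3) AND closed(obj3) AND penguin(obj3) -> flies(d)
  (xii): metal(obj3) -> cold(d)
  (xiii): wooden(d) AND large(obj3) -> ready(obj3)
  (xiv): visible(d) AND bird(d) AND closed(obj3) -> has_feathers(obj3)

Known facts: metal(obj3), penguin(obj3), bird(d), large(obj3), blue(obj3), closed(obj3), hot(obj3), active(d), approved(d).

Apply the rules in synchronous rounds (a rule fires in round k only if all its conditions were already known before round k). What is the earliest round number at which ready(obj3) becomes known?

[1] (ii) [blue(obj3) -> valid(d)]; (v) [blue(obj3) AND hot(obj3) -> locked(obj3)]; (vii) [blue(obj3) AND penguin(obj3) -> swims(d)]; (viii) [approved(d) AND hot(obj3) AND active(d) -> visible(d)]; (x) [bird(d) -> flagged(d)]; (xii) [metal(obj3) -> cold(d)]. ⇒ new: valid(d), locked(obj3), swims(d), visible(d), flagged(d), cold(d).
[2] (i) [flagged(d) AND swims(d) AND closed(obj3) -> small(obj3)]; (xiv) [visible(d) AND bird(d) AND closed(obj3) -> has_feathers(obj3)]. ⇒ new: small(obj3), has_feathers(obj3).
[3] (xi) [has_feathers(obj3) AND closed(obj3) AND penguin(obj3) -> flies(d)]. ⇒ new: flies(d).
[4] (vi) [flies(d) AND small(obj3) -> wooden(d)]. ⇒ new: wooden(d).
[5] (ix) [wooden(d) AND large(obj3) -> mammal(d)]; (xiii) [wooden(d) AND large(obj3) -> ready(obj3)]. ⇒ new: mammal(d), ready(obj3).
ready(obj3) first appears in round 5.

5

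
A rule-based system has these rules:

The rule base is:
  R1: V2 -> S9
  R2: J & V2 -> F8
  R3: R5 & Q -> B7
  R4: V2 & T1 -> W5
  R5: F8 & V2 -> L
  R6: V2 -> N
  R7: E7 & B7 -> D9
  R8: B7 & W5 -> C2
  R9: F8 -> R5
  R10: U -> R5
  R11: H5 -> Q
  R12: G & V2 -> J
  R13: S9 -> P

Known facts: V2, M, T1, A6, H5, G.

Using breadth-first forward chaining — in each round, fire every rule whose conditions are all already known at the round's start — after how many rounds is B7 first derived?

Round 1 fires R1, R4, R6, R11, R12, giving S9, W5, N, Q, J.
Round 2 fires R2, R13, giving F8, P.
Round 3 fires R5, R9, giving L, R5.
Round 4 fires R3, giving B7.
B7 first appears in round 4.

4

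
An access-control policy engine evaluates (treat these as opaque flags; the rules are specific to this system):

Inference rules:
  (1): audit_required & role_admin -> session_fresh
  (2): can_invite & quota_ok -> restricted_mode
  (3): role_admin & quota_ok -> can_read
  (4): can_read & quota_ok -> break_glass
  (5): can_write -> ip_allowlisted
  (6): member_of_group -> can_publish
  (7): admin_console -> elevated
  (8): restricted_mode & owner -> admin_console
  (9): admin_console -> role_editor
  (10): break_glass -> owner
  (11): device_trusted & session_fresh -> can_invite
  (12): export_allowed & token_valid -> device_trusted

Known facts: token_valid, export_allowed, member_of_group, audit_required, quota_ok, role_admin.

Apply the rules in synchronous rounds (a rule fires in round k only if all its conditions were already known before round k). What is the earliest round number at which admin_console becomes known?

4

Round 1: (1) [audit_required & role_admin -> session_fresh]; (3) [role_admin & quota_ok -> can_read]; (6) [member_of_group -> can_publish]; (12) [export_allowed & token_valid -> device_trusted]. New: session_fresh, can_read, can_publish, device_trusted.
Round 2: (4) [can_read & quota_ok -> break_glass]; (11) [device_trusted & session_fresh -> can_invite]. New: break_glass, can_invite.
Round 3: (2) [can_invite & quota_ok -> restricted_mode]; (10) [break_glass -> owner]. New: restricted_mode, owner.
Round 4: (8) [restricted_mode & owner -> admin_console]. New: admin_console.
admin_console first appears in round 4.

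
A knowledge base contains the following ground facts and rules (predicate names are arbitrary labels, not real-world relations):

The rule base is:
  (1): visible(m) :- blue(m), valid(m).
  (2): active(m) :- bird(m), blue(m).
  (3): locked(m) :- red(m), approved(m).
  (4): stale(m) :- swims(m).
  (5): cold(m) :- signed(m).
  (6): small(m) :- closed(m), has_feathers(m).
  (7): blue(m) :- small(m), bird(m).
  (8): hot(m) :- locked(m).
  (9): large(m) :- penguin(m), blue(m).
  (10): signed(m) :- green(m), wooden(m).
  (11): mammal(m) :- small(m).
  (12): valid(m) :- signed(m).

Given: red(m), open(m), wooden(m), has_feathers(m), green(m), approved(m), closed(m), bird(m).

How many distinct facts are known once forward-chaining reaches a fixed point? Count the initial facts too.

18

Round 1 — (3), (6), (10), derive locked(m), small(m), signed(m).
Round 2 — (5), (7), (8), (11), (12), derive cold(m), blue(m), hot(m), mammal(m), valid(m).
Round 3 — (1), (2), derive visible(m), active(m).
Closure: {active(m), approved(m), bird(m), blue(m), closed(m), cold(m), green(m), has_feathers(m), hot(m), locked(m), mammal(m), open(m), red(m), signed(m), small(m), valid(m), visible(m), wooden(m)} — 18 facts.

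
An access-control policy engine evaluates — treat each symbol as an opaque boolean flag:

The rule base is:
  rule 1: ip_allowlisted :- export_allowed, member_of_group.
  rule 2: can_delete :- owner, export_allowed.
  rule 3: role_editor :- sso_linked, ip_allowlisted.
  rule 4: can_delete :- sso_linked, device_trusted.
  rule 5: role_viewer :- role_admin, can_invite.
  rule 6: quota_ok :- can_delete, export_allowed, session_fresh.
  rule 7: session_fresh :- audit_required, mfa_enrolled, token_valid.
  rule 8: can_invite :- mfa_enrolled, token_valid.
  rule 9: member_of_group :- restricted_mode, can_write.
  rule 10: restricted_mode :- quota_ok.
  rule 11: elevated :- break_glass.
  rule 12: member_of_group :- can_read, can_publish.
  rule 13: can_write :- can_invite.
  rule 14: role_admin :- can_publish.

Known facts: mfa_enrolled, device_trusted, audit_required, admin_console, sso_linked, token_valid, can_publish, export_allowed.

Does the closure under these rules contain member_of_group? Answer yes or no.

[1] rule 4 [can_delete :- sso_linked, device_trusted.]; rule 7 [session_fresh :- audit_required, mfa_enrolled, token_valid.]; rule 8 [can_invite :- mfa_enrolled, token_valid.]; rule 14 [role_admin :- can_publish.]. ⇒ new: can_delete, session_fresh, can_invite, role_admin.
[2] rule 5 [role_viewer :- role_admin, can_invite.]; rule 6 [quota_ok :- can_delete, export_allowed, session_fresh.]; rule 13 [can_write :- can_invite.]. ⇒ new: role_viewer, quota_ok, can_write.
[3] rule 10 [restricted_mode :- quota_ok.]. ⇒ new: restricted_mode.
[4] rule 9 [member_of_group :- restricted_mode, can_write.]. ⇒ new: member_of_group.
[5] rule 1 [ip_allowlisted :- export_allowed, member_of_group.]. ⇒ new: ip_allowlisted.
[6] rule 3 [role_editor :- sso_linked, ip_allowlisted.]. ⇒ new: role_editor.
member_of_group appears in round 4, so it is derivable.

yes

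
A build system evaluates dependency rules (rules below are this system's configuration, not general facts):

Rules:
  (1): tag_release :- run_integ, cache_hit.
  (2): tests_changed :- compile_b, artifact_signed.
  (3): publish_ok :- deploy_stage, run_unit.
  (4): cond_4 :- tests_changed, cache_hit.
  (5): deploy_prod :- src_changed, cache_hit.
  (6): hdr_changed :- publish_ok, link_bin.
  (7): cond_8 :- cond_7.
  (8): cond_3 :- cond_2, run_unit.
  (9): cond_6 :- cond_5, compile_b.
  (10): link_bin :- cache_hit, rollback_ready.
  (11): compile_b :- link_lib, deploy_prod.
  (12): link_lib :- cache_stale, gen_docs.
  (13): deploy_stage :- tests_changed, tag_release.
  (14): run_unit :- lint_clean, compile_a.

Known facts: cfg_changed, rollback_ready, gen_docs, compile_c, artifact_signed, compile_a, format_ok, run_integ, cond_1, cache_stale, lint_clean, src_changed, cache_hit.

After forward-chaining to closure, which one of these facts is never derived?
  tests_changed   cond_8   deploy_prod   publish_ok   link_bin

Round 1 fires (1), (5), (10), (12), (14), giving tag_release, deploy_prod, link_bin, link_lib, run_unit.
Round 2 fires (11), giving compile_b.
Round 3 fires (2), giving tests_changed.
Round 4 fires (4), (13), giving cond_4, deploy_stage.
Round 5 fires (3), giving publish_ok.
Round 6 fires (6), giving hdr_changed.
Derived: deploy_prod (round 1), tests_changed (round 3), link_bin (round 1), publish_ok (round 5). cond_8 never appears in any round.

cond_8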